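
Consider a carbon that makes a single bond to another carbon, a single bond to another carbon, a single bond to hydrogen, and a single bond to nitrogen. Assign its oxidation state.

Each bond to a more electronegative atom (O, N, halogen) counts +1, each bond to a less electronegative atom (H, metal, B, Si) counts −1, and each C–C bond counts 0.
The carbon has one bond to C (0), one bond to C (0), one bond to N (+1), one bond to H (-1).
Oxidation state = 0 + 0 + 1 − 1 = 0.

0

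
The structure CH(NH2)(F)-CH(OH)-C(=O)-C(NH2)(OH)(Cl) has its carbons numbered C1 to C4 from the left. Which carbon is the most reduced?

Each bond to a more electronegative atom (O, N, halogen) counts +1, each bond to a less electronegative atom (H, metal, B, Si) counts −1, and each C–C bond counts 0. Tallying each carbon:
C1: 1C, 1H, 1N, 1F → 0 − 1 + 1 + 1 = +1
C2: 2C, 1H, 1O → 0 − 1 + 1 = 0
C3: 2C, 2O → 0 + 2 = +2
C4: 1C, 1O, 1N, 1Cl → 0 + 1 + 1 + 1 = +3
The most reduced carbon is C2 at 0.

C2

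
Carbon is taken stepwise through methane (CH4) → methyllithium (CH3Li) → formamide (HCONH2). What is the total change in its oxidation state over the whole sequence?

Carbon oxidation states along the series — methane: -4, methyllithium: -4, formamide: +2.
Net change = +2 − (-4) = +6.

+6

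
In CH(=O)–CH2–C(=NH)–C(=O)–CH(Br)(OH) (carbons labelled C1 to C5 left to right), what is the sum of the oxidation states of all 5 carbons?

Tallying each carbon's bonds:
C1: 1C, 1H, 2O → 0 − 1 + 2 = +1
C2: 2C, 2H → 0 − 2 = -2
C3: 2C, 2N → 0 + 2 = +2
C4: 2C, 2O → 0 + 2 = +2
C5: 1C, 1H, 1O, 1Br → 0 − 1 + 1 + 1 = +1
Sum = +1 − 2 + 2 + 2 + 1 = +4.

+4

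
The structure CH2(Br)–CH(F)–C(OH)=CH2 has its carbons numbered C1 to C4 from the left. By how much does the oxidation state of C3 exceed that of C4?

+3

C3: 3C, 1O → 0 + 1 = +1
C4: 2C, 2H → 0 − 2 = -2
Difference: +1 − (-2) = +3.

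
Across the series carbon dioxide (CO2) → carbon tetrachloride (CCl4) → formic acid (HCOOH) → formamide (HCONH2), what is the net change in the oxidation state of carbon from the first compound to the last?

Carbon oxidation states along the series — carbon dioxide: +4, carbon tetrachloride: +4, formic acid: +2, formamide: +2.
Net change = +2 − (+4) = -2.

-2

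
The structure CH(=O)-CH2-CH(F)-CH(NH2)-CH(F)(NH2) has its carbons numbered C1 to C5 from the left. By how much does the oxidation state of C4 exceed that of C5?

-1

C4: 2C, 1H, 1N → 0 − 1 + 1 = 0
C5: 1C, 1H, 1N, 1F → 0 − 1 + 1 + 1 = +1
Difference: 0 − (+1) = -1.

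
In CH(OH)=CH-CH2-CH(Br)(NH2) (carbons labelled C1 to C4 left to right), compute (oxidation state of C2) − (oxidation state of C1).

-1

C2: 3C, 1H → 0 − 1 = -1
C1: 2C, 1H, 1O → 0 − 1 + 1 = 0
Difference: -1 − (0) = -1.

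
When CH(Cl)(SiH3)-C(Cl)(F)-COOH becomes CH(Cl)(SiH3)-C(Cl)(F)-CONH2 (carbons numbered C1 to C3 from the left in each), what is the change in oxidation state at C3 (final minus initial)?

Before: C3 has 1 bond to C, 3 bonds to O → oxidation state +3.
After: C3 has 1 bond to C, 2 bonds to O, 1 bond to N → oxidation state +3.
Δ = +3 − (+3) = 0, so no net redox change at C3.

0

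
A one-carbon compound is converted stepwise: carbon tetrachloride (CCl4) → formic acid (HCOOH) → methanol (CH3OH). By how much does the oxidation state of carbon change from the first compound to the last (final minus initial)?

-6

Carbon oxidation states along the series — carbon tetrachloride: +4, formic acid: +2, methanol: -2.
Net change = -2 − (+4) = -6.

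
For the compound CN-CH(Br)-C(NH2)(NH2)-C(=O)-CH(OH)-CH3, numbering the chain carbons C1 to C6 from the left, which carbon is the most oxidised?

C1

Tallying each carbon's bonds:
C1: 1C, 3N → 0 + 3 = +3
C2: 2C, 1H, 1Br → 0 − 1 + 1 = 0
C3: 2C, 2N → 0 + 2 = +2
C4: 2C, 2O → 0 + 2 = +2
C5: 2C, 1H, 1O → 0 − 1 + 1 = 0
C6: 1C, 3H → 0 − 3 = -3
The most oxidised carbon is C1 at +3.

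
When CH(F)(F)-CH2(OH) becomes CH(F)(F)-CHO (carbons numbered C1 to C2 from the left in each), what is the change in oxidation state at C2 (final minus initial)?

Before: C2 has 1 bond to C, 2 bonds to H, 1 bond to O → oxidation state -1.
After: C2 has 1 bond to C, 1 bond to H, 2 bonds to O → oxidation state +1.
Δ = +1 − (-1) = +2, so this is an oxidation at C2.

+2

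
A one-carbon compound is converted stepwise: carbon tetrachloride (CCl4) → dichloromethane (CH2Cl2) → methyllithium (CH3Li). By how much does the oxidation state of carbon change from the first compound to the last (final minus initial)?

-8

Carbon oxidation states along the series — carbon tetrachloride: +4, dichloromethane: 0, methyllithium: -4.
Net change = -4 − (+4) = -8.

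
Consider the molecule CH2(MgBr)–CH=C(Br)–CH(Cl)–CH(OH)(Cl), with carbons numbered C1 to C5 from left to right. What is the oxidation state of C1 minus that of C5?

-4

C1: 1C, 2H, 1Mg → 0 − 2 − 1 = -3
C5: 1C, 1H, 1O, 1Cl → 0 − 1 + 1 + 1 = +1
Difference: -3 − (+1) = -4.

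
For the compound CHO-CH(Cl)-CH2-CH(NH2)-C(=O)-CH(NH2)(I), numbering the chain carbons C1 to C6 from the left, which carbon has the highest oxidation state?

Count +1 for every bond to an atom more electronegative than carbon and −1 for every bond to one less electronegative; C–C bonds are 0. Tallying each carbon:
C1: 1C, 1H, 2O → 0 − 1 + 2 = +1
C2: 2C, 1H, 1Cl → 0 − 1 + 1 = 0
C3: 2C, 2H → 0 − 2 = -2
C4: 2C, 1H, 1N → 0 − 1 + 1 = 0
C5: 2C, 2O → 0 + 2 = +2
C6: 1C, 1H, 1N, 1I → 0 − 1 + 1 + 1 = +1
The most oxidised carbon is C5 at +2.

C5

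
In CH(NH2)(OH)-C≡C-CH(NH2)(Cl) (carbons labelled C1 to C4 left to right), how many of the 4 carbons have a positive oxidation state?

2

Bonds to more-electronegative neighbours contribute +1 each, bonds to H or metals contribute −1 each, and C–C bonds contribute 0. Tallying each carbon:
C1: 1C, 1H, 1O, 1N → 0 − 1 + 1 + 1 = +1
C2: 4C → 0 = 0
C3: 4C → 0 = 0
C4: 1C, 1H, 1N, 1Cl → 0 − 1 + 1 + 1 = +1
2 carbons (C1, C4) meet the condition.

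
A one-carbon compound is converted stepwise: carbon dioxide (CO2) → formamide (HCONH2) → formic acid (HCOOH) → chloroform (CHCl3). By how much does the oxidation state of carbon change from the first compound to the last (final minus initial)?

-2

Carbon oxidation states along the series — carbon dioxide: +4, formamide: +2, formic acid: +2, chloroform: +2.
Net change = +2 − (+4) = -2.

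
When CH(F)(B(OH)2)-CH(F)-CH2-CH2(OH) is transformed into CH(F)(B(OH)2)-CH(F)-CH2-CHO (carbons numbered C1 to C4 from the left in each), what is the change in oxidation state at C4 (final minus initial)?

Before: C4 has 1 bond to C, 2 bonds to H, 1 bond to O → oxidation state -1.
After: C4 has 1 bond to C, 1 bond to H, 2 bonds to O → oxidation state +1.
Δ = +1 − (-1) = +2, so this is an oxidation at C4.

+2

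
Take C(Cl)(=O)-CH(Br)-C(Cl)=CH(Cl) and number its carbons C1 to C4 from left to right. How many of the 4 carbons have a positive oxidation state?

2

Tallying each carbon's bonds:
C1: 1C, 2O, 1Cl → 0 + 2 + 1 = +3
C2: 2C, 1H, 1Br → 0 − 1 + 1 = 0
C3: 3C, 1Cl → 0 + 1 = +1
C4: 2C, 1H, 1Cl → 0 − 1 + 1 = 0
2 carbons (C1, C3) meet the condition.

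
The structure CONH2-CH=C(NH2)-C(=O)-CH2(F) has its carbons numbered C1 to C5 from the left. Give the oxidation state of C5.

Assign +1 per bond to O/N/halogen, −1 per bond to H or an electropositive element, and 0 per bond to carbon.
C5 has one bond to C (0), one bond to F (+1), one bond to H (-1), one bond to H (-1).
Oxidation state = 0 + 1 − 1 − 1 = -1.

-1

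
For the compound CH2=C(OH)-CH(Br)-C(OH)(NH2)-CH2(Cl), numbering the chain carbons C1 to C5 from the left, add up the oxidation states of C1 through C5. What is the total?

0

Assign +1 per bond to O/N/halogen, −1 per bond to H or an electropositive element, and 0 per bond to carbon. Tallying each carbon:
C1: 2C, 2H → 0 − 2 = -2
C2: 3C, 1O → 0 + 1 = +1
C3: 2C, 1H, 1Br → 0 − 1 + 1 = 0
C4: 2C, 1O, 1N → 0 + 1 + 1 = +2
C5: 1C, 2H, 1Cl → 0 − 2 + 1 = -1
Sum = -2 + 1 + 0 + 2 − 1 = 0.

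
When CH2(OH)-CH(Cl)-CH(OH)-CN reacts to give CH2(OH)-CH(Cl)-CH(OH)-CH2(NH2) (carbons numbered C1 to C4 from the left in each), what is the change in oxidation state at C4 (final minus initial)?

Before: C4 has 1 bond to C, 3 bonds to N → oxidation state +3.
After: C4 has 1 bond to C, 2 bonds to H, 1 bond to N → oxidation state -1.
Δ = -1 − (+3) = -4, so this is a reduction at C4.

-4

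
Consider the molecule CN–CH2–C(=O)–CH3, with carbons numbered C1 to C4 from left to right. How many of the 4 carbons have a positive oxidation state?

Bonds to more-electronegative neighbours contribute +1 each, bonds to H or metals contribute −1 each, and C–C bonds contribute 0. Tallying each carbon:
C1: 1C, 3N → 0 + 3 = +3
C2: 2C, 2H → 0 − 2 = -2
C3: 2C, 2O → 0 + 2 = +2
C4: 1C, 3H → 0 − 3 = -3
2 carbons (C1, C3) meet the condition.

2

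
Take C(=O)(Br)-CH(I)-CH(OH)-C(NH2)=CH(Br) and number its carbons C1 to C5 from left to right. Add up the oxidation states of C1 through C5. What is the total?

Tallying each carbon's bonds:
C1: 1C, 2O, 1Br → 0 + 2 + 1 = +3
C2: 2C, 1H, 1I → 0 − 1 + 1 = 0
C3: 2C, 1H, 1O → 0 − 1 + 1 = 0
C4: 3C, 1N → 0 + 1 = +1
C5: 2C, 1H, 1Br → 0 − 1 + 1 = 0
Sum = +3 + 0 + 0 + 1 + 0 = +4.

+4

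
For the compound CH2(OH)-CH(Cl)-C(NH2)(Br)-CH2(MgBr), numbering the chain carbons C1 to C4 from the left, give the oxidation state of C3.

Assign +1 per bond to O/N/halogen, −1 per bond to H or an electropositive element, and 0 per bond to carbon.
C3 has one bond to C (0), one bond to C (0), one bond to N (+1), one bond to Br (+1).
Oxidation state = 0 + 0 + 1 + 1 = +2.

+2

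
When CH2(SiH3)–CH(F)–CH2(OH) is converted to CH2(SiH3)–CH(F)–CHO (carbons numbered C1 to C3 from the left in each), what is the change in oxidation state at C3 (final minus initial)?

Before: C3 has 1 bond to C, 2 bonds to H, 1 bond to O → oxidation state -1.
After: C3 has 1 bond to C, 1 bond to H, 2 bonds to O → oxidation state +1.
Δ = +1 − (-1) = +2, so this is an oxidation at C3.

+2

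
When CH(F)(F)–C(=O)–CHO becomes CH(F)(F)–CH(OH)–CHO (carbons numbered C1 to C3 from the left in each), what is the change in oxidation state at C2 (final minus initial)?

-2

Before: C2 has 2 bonds to C, 2 bonds to O → oxidation state +2.
After: C2 has 2 bonds to C, 1 bond to H, 1 bond to O → oxidation state 0.
Δ = 0 − (+2) = -2, so this is a reduction at C2.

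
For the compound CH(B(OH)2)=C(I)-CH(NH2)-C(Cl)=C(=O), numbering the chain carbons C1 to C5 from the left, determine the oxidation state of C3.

0

Bonds to more-electronegative neighbours contribute +1 each, bonds to H or metals contribute −1 each, and C–C bonds contribute 0.
C3 has one bond to C (0), one bond to C (0), one bond to H (-1), one bond to N (+1).
Oxidation state = 0 + 0 − 1 + 1 = 0.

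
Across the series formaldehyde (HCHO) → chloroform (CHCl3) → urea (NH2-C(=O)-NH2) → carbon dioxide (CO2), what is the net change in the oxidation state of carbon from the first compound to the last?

+4

Carbon oxidation states along the series — formaldehyde: 0, chloroform: +2, urea: +4, carbon dioxide: +4.
Net change = +4 − (0) = +4.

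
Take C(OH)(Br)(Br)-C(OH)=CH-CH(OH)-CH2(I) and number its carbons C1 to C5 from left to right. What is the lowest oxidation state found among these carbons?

-1

Bonds to more-electronegative neighbours contribute +1 each, bonds to H or metals contribute −1 each, and C–C bonds contribute 0. Tallying each carbon:
C1: 1C, 1O, 2Br → 0 + 1 + 2 = +3
C2: 3C, 1O → 0 + 1 = +1
C3: 3C, 1H → 0 − 1 = -1
C4: 2C, 1H, 1O → 0 − 1 + 1 = 0
C5: 1C, 2H, 1I → 0 − 2 + 1 = -1
The lowest value is -1.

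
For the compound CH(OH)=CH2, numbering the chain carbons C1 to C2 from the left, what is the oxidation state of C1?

Assign +1 per bond to O/N/halogen, −1 per bond to H or an electropositive element, and 0 per bond to carbon.
C1 has a double bond to C (2×0 = 0), one bond to O (+1), one bond to H (-1).
Oxidation state = 0 + 1 − 1 = 0.

0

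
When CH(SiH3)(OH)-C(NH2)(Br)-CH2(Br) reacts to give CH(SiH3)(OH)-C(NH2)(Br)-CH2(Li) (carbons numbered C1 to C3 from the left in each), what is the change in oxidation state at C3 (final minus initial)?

-2

Before: C3 has 1 bond to C, 2 bonds to H, 1 bond to Br → oxidation state -1.
After: C3 has 1 bond to C, 2 bonds to H, 1 bond to Li → oxidation state -3.
Δ = -3 − (-1) = -2, so this is a reduction at C3.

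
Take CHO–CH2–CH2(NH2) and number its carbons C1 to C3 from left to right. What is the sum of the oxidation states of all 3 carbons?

-2

Tallying each carbon's bonds:
C1: 1C, 1H, 2O → 0 − 1 + 2 = +1
C2: 2C, 2H → 0 − 2 = -2
C3: 1C, 2H, 1N → 0 − 2 + 1 = -1
Sum = +1 − 2 − 1 = -2.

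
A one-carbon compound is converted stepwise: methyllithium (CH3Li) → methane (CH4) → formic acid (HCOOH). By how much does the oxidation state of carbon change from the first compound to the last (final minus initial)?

Carbon oxidation states along the series — methyllithium: -4, methane: -4, formic acid: +2.
Net change = +2 − (-4) = +6.

+6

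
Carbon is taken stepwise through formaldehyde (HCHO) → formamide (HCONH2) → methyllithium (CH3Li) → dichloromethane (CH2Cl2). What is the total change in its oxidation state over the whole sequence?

Carbon oxidation states along the series — formaldehyde: 0, formamide: +2, methyllithium: -4, dichloromethane: 0.
Net change = 0 − (0) = 0.

0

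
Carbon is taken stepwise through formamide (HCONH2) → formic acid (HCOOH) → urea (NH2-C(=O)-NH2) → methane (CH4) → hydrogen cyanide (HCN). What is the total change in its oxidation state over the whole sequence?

0

Carbon oxidation states along the series — formamide: +2, formic acid: +2, urea: +4, methane: -4, hydrogen cyanide: +2.
Net change = +2 − (+2) = 0.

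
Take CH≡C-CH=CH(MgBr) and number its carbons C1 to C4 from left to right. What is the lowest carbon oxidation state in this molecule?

-2

Bonds to more-electronegative neighbours contribute +1 each, bonds to H or metals contribute −1 each, and C–C bonds contribute 0. Tallying each carbon:
C1: 3C, 1H → 0 − 1 = -1
C2: 4C → 0 = 0
C3: 3C, 1H → 0 − 1 = -1
C4: 2C, 1H, 1Mg → 0 − 1 − 1 = -2
The lowest value is -2.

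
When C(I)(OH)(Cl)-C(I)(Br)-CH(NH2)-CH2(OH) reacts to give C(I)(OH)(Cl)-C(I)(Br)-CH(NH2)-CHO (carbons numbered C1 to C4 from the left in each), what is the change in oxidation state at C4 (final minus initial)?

Before: C4 has 1 bond to C, 2 bonds to H, 1 bond to O → oxidation state -1.
After: C4 has 1 bond to C, 1 bond to H, 2 bonds to O → oxidation state +1.
Δ = +1 − (-1) = +2, so this is an oxidation at C4.

+2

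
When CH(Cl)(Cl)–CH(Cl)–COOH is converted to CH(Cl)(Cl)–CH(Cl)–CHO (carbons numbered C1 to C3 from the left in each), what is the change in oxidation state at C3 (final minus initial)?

Before: C3 has 1 bond to C, 3 bonds to O → oxidation state +3.
After: C3 has 1 bond to C, 1 bond to H, 2 bonds to O → oxidation state +1.
Δ = +1 − (+3) = -2, so this is a reduction at C3.

-2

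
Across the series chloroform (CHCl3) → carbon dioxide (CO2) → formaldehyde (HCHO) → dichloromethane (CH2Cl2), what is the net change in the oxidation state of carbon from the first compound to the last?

Carbon oxidation states along the series — chloroform: +2, carbon dioxide: +4, formaldehyde: 0, dichloromethane: 0.
Net change = 0 − (+2) = -2.

-2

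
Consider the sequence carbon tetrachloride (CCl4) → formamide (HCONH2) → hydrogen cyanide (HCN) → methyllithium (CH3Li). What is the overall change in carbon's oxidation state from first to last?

Carbon oxidation states along the series — carbon tetrachloride: +4, formamide: +2, hydrogen cyanide: +2, methyllithium: -4.
Net change = -4 − (+4) = -8.

-8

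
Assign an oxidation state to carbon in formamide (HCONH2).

Each bond to a more electronegative atom (O, N, halogen) counts +1, each bond to a less electronegative atom (H, metal, B, Si) counts −1, and each C–C bond counts 0.
The carbon has one bond to H (-1), a double bond to O (2×+1 = +2), one bond to N (+1).
Oxidation state = -1 + 2 + 1 = +2.

+2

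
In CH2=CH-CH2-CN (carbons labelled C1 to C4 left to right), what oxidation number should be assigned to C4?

+3

Count +1 for every bond to an atom more electronegative than carbon and −1 for every bond to one less electronegative; C–C bonds are 0.
C4 has one bond to C (0), a triple bond to N (3×+1 = +3).
Oxidation state = 0 + 3 = +3.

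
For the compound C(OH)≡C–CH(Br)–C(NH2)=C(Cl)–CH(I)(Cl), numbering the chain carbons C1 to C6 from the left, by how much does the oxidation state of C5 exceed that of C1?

0

C5: 3C, 1Cl → 0 + 1 = +1
C1: 3C, 1O → 0 + 1 = +1
Difference: +1 − (+1) = 0.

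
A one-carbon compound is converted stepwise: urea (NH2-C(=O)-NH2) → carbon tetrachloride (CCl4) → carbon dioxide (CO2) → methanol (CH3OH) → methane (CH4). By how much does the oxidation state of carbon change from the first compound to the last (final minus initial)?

Carbon oxidation states along the series — urea: +4, carbon tetrachloride: +4, carbon dioxide: +4, methanol: -2, methane: -4.
Net change = -4 − (+4) = -8.

-8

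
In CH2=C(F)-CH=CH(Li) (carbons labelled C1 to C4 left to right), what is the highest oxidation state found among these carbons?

Assign +1 per bond to O/N/halogen, −1 per bond to H or an electropositive element, and 0 per bond to carbon. Tallying each carbon:
C1: 2C, 2H → 0 − 2 = -2
C2: 3C, 1F → 0 + 1 = +1
C3: 3C, 1H → 0 − 1 = -1
C4: 2C, 1H, 1Li → 0 − 1 − 1 = -2
The highest value is +1.

+1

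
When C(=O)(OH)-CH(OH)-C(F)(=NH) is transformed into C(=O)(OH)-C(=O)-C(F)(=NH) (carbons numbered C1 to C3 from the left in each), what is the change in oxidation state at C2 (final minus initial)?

Before: C2 has 2 bonds to C, 1 bond to H, 1 bond to O → oxidation state 0.
After: C2 has 2 bonds to C, 2 bonds to O → oxidation state +2.
Δ = +2 − (0) = +2, so this is an oxidation at C2.

+2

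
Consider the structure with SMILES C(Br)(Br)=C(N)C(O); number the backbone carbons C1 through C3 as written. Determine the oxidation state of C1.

C1 has a double bond to C (2×0 = 0), one bond to Br (+1), one bond to Br (+1).
Oxidation state = 0 + 1 + 1 = +2.

+2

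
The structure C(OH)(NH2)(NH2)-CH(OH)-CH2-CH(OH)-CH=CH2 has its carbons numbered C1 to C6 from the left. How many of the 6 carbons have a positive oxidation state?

Assign +1 per bond to O/N/halogen, −1 per bond to H or an electropositive element, and 0 per bond to carbon. Tallying each carbon:
C1: 1C, 1O, 2N → 0 + 1 + 2 = +3
C2: 2C, 1H, 1O → 0 − 1 + 1 = 0
C3: 2C, 2H → 0 − 2 = -2
C4: 2C, 1H, 1O → 0 − 1 + 1 = 0
C5: 3C, 1H → 0 − 1 = -1
C6: 2C, 2H → 0 − 2 = -2
1 carbon (C1) meets the condition.

1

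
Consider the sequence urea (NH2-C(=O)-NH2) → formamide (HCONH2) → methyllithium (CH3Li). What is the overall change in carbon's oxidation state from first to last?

-8

Carbon oxidation states along the series — urea: +4, formamide: +2, methyllithium: -4.
Net change = -4 − (+4) = -8.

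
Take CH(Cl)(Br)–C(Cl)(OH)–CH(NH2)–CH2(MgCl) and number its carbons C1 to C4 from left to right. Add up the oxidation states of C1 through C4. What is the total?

0

Tallying each carbon's bonds:
C1: 1C, 1H, 1Cl, 1Br → 0 − 1 + 1 + 1 = +1
C2: 2C, 1O, 1Cl → 0 + 1 + 1 = +2
C3: 2C, 1H, 1N → 0 − 1 + 1 = 0
C4: 1C, 2H, 1Mg → 0 − 2 − 1 = -3
Sum = +1 + 2 + 0 − 3 = 0.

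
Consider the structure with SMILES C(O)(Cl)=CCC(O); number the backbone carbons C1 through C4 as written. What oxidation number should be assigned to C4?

C4 has one bond to C (0), one bond to H (-1), one bond to H (-1), one bond to O (+1).
Oxidation state = 0 − 1 − 1 + 1 = -1.

-1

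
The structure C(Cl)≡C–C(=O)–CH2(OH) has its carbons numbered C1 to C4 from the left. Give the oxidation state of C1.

+1

Assign +1 per bond to O/N/halogen, −1 per bond to H or an electropositive element, and 0 per bond to carbon.
C1 has a triple bond to C (3×0 = 0), one bond to Cl (+1).
Oxidation state = 0 + 1 = +1.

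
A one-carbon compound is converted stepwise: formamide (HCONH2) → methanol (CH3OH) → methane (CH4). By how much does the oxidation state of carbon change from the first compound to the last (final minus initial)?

Carbon oxidation states along the series — formamide: +2, methanol: -2, methane: -4.
Net change = -4 − (+2) = -6.

-6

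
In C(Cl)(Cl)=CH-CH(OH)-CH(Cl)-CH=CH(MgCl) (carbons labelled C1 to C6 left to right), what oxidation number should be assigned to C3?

0

Assign +1 per bond to O/N/halogen, −1 per bond to H or an electropositive element, and 0 per bond to carbon.
C3 has one bond to C (0), one bond to C (0), one bond to O (+1), one bond to H (-1).
Oxidation state = 0 + 0 + 1 − 1 = 0.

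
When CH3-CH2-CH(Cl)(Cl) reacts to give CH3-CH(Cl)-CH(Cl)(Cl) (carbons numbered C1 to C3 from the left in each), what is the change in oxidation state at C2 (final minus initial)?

+2

Before: C2 has 2 bonds to C, 2 bonds to H → oxidation state -2.
After: C2 has 2 bonds to C, 1 bond to H, 1 bond to Cl → oxidation state 0.
Δ = 0 − (-2) = +2, so this is an oxidation at C2.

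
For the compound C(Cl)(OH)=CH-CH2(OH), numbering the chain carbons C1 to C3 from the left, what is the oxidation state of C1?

Assign +1 per bond to O/N/halogen, −1 per bond to H or an electropositive element, and 0 per bond to carbon.
C1 has a double bond to C (2×0 = 0), one bond to Cl (+1), one bond to O (+1).
Oxidation state = 0 + 1 + 1 = +2.

+2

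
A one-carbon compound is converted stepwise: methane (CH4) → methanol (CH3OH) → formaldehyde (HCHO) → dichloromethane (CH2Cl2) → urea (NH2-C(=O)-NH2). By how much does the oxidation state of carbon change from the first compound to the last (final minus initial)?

Carbon oxidation states along the series — methane: -4, methanol: -2, formaldehyde: 0, dichloromethane: 0, urea: +4.
Net change = +4 − (-4) = +8.

+8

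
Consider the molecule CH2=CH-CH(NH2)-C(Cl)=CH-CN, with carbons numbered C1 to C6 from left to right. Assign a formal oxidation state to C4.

+1

Bonds to more-electronegative neighbours contribute +1 each, bonds to H or metals contribute −1 each, and C–C bonds contribute 0.
C4 has one bond to C (0), a double bond to C (2×0 = 0), one bond to Cl (+1).
Oxidation state = 0 + 0 + 1 = +1.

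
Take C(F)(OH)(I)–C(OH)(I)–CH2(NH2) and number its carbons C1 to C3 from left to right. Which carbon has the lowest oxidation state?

Each bond to a more electronegative atom (O, N, halogen) counts +1, each bond to a less electronegative atom (H, metal, B, Si) counts −1, and each C–C bond counts 0. Tallying each carbon:
C1: 1C, 1O, 1F, 1I → 0 + 1 + 1 + 1 = +3
C2: 2C, 1O, 1I → 0 + 1 + 1 = +2
C3: 1C, 2H, 1N → 0 − 2 + 1 = -1
The most reduced carbon is C3 at -1.

C3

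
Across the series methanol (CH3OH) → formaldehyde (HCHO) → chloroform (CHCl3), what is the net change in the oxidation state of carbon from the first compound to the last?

+4

Carbon oxidation states along the series — methanol: -2, formaldehyde: 0, chloroform: +2.
Net change = +2 − (-2) = +4.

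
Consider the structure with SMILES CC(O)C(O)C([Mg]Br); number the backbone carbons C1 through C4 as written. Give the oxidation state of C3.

0

C3 has one bond to C (0), one bond to C (0), one bond to H (-1), one bond to O (+1).
Oxidation state = 0 + 0 − 1 + 1 = 0.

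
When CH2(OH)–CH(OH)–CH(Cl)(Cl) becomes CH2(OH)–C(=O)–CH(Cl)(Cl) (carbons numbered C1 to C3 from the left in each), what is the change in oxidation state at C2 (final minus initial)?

Before: C2 has 2 bonds to C, 1 bond to H, 1 bond to O → oxidation state 0.
After: C2 has 2 bonds to C, 2 bonds to O → oxidation state +2.
Δ = +2 − (0) = +2, so this is an oxidation at C2.

+2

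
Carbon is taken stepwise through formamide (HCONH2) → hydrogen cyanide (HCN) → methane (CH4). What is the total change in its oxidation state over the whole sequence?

Carbon oxidation states along the series — formamide: +2, hydrogen cyanide: +2, methane: -4.
Net change = -4 − (+2) = -6.

-6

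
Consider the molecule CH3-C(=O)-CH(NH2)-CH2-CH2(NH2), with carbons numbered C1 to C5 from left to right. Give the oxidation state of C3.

0

C3 has one bond to C (0), one bond to C (0), one bond to N (+1), one bond to H (-1).
Oxidation state = 0 + 0 + 1 − 1 = 0.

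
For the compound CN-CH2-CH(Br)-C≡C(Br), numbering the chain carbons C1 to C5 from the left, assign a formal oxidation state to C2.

-2

C2 has one bond to C (0), one bond to C (0), one bond to H (-1), one bond to H (-1).
Oxidation state = 0 + 0 − 1 − 1 = -2.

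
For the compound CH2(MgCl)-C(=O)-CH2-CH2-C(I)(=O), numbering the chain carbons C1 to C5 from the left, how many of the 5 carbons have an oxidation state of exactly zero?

0

Tallying each carbon's bonds:
C1: 1C, 2H, 1Mg → 0 − 2 − 1 = -3
C2: 2C, 2O → 0 + 2 = +2
C3: 2C, 2H → 0 − 2 = -2
C4: 2C, 2H → 0 − 2 = -2
C5: 1C, 2O, 1I → 0 + 2 + 1 = +3
0 carbons meet the condition.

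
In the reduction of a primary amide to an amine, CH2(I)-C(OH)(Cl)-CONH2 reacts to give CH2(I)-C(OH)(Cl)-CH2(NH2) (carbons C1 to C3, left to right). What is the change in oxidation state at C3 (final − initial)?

-4

Before: C3 has 1 bond to C, 2 bonds to O, 1 bond to N → oxidation state +3.
After: C3 has 1 bond to C, 2 bonds to H, 1 bond to N → oxidation state -1.
Δ = -1 − (+3) = -4, so this is a reduction at C3.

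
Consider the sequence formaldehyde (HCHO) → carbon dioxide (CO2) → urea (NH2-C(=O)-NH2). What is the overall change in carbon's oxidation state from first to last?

+4

Carbon oxidation states along the series — formaldehyde: 0, carbon dioxide: +4, urea: +4.
Net change = +4 − (0) = +4.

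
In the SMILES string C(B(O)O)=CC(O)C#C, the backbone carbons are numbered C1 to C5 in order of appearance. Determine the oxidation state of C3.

0

Bonds to more-electronegative neighbours contribute +1 each, bonds to H or metals contribute −1 each, and C–C bonds contribute 0.
C3 has one bond to C (0), one bond to C (0), one bond to O (+1), one bond to H (-1).
Oxidation state = 0 + 0 + 1 − 1 = 0.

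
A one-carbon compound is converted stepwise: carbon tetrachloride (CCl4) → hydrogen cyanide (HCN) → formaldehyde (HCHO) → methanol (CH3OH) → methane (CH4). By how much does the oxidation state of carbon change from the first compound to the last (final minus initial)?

-8

Carbon oxidation states along the series — carbon tetrachloride: +4, hydrogen cyanide: +2, formaldehyde: 0, methanol: -2, methane: -4.
Net change = -4 − (+4) = -8.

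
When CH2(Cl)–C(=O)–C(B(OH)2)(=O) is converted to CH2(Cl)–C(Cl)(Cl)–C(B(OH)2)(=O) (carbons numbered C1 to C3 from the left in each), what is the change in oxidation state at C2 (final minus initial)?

Before: C2 has 2 bonds to C, 2 bonds to O → oxidation state +2.
After: C2 has 2 bonds to C, 2 bonds to Cl → oxidation state +2.
Δ = +2 − (+2) = 0, so no net redox change at C2.

0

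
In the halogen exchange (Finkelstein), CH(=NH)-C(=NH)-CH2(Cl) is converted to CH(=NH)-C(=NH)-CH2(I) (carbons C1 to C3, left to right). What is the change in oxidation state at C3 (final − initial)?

0

Before: C3 has 1 bond to C, 2 bonds to H, 1 bond to Cl → oxidation state -1.
After: C3 has 1 bond to C, 2 bonds to H, 1 bond to I → oxidation state -1.
Δ = -1 − (-1) = 0, so no net redox change at C3.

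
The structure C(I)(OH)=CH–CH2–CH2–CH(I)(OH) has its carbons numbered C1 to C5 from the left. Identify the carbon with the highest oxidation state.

Bonds to more-electronegative neighbours contribute +1 each, bonds to H or metals contribute −1 each, and C–C bonds contribute 0. Tallying each carbon:
C1: 2C, 1O, 1I → 0 + 1 + 1 = +2
C2: 3C, 1H → 0 − 1 = -1
C3: 2C, 2H → 0 − 2 = -2
C4: 2C, 2H → 0 − 2 = -2
C5: 1C, 1H, 1O, 1I → 0 − 1 + 1 + 1 = +1
The most oxidised carbon is C1 at +2.

C1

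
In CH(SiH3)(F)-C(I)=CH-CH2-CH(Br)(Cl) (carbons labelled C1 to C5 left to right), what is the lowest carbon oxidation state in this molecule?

Tallying each carbon's bonds:
C1: 1C, 1H, 1F, 1Si → 0 − 1 + 1 − 1 = -1
C2: 3C, 1I → 0 + 1 = +1
C3: 3C, 1H → 0 − 1 = -1
C4: 2C, 2H → 0 − 2 = -2
C5: 1C, 1H, 1Cl, 1Br → 0 − 1 + 1 + 1 = +1
The lowest value is -2.

-2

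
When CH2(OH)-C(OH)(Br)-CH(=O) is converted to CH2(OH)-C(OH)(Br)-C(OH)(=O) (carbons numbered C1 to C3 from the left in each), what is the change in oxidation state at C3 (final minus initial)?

Before: C3 has 1 bond to C, 1 bond to H, 2 bonds to O → oxidation state +1.
After: C3 has 1 bond to C, 3 bonds to O → oxidation state +3.
Δ = +3 − (+1) = +2, so this is an oxidation at C3.

+2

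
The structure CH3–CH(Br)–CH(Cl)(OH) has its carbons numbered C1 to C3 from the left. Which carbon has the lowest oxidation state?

Count +1 for every bond to an atom more electronegative than carbon and −1 for every bond to one less electronegative; C–C bonds are 0. Tallying each carbon:
C1: 1C, 3H → 0 − 3 = -3
C2: 2C, 1H, 1Br → 0 − 1 + 1 = 0
C3: 1C, 1H, 1O, 1Cl → 0 − 1 + 1 + 1 = +1
The most reduced carbon is C1 at -3.

C1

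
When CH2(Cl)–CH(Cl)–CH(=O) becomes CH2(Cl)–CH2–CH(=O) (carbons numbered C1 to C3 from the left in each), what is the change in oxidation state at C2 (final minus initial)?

-2

Before: C2 has 2 bonds to C, 1 bond to H, 1 bond to Cl → oxidation state 0.
After: C2 has 2 bonds to C, 2 bonds to H → oxidation state -2.
Δ = -2 − (0) = -2, so this is a reduction at C2.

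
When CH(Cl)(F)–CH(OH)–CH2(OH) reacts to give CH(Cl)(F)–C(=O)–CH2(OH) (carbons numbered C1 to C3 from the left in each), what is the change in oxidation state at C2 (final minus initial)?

+2

Before: C2 has 2 bonds to C, 1 bond to H, 1 bond to O → oxidation state 0.
After: C2 has 2 bonds to C, 2 bonds to O → oxidation state +2.
Δ = +2 − (0) = +2, so this is an oxidation at C2.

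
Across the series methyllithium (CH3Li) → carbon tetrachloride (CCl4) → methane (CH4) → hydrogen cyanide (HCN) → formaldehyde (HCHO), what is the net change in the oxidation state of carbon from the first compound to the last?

+4

Carbon oxidation states along the series — methyllithium: -4, carbon tetrachloride: +4, methane: -4, hydrogen cyanide: +2, formaldehyde: 0.
Net change = 0 − (-4) = +4.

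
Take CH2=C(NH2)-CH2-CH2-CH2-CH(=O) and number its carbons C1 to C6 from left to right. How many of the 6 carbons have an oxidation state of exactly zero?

0

Tallying each carbon's bonds:
C1: 2C, 2H → 0 − 2 = -2
C2: 3C, 1N → 0 + 1 = +1
C3: 2C, 2H → 0 − 2 = -2
C4: 2C, 2H → 0 − 2 = -2
C5: 2C, 2H → 0 − 2 = -2
C6: 1C, 1H, 2O → 0 − 1 + 2 = +1
0 carbons meet the condition.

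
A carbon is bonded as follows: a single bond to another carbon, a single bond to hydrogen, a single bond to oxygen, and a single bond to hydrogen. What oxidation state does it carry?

Bonds to more-electronegative neighbours contribute +1 each, bonds to H or metals contribute −1 each, and C–C bonds contribute 0.
The carbon has one bond to C (0), one bond to O (+1), one bond to H (-1), one bond to H (-1).
Oxidation state = 0 + 1 − 1 − 1 = -1.

-1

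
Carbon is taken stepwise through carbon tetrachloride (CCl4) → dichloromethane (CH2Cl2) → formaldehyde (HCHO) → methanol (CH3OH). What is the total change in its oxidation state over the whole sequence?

-6

Carbon oxidation states along the series — carbon tetrachloride: +4, dichloromethane: 0, formaldehyde: 0, methanol: -2.
Net change = -2 − (+4) = -6.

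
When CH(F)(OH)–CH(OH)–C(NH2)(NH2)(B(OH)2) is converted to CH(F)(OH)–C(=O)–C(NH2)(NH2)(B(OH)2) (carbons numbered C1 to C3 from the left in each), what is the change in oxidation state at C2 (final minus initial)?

+2

Before: C2 has 2 bonds to C, 1 bond to H, 1 bond to O → oxidation state 0.
After: C2 has 2 bonds to C, 2 bonds to O → oxidation state +2.
Δ = +2 − (0) = +2, so this is an oxidation at C2.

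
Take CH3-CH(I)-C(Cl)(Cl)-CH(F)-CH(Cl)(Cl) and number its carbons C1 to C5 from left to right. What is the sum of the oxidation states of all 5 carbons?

0

Count +1 for every bond to an atom more electronegative than carbon and −1 for every bond to one less electronegative; C–C bonds are 0. Tallying each carbon:
C1: 1C, 3H → 0 − 3 = -3
C2: 2C, 1H, 1I → 0 − 1 + 1 = 0
C3: 2C, 2Cl → 0 + 2 = +2
C4: 2C, 1H, 1F → 0 − 1 + 1 = 0
C5: 1C, 1H, 2Cl → 0 − 1 + 2 = +1
Sum = -3 + 0 + 2 + 0 + 1 = 0.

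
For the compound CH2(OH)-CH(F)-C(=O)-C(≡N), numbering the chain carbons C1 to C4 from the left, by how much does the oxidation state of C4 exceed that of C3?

+1

C4: 1C, 3N → 0 + 3 = +3
C3: 2C, 2O → 0 + 2 = +2
Difference: +3 − (+2) = +1.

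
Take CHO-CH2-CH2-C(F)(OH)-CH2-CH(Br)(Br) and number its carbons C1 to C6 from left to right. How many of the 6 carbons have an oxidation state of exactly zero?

0

Tallying each carbon's bonds:
C1: 1C, 1H, 2O → 0 − 1 + 2 = +1
C2: 2C, 2H → 0 − 2 = -2
C3: 2C, 2H → 0 − 2 = -2
C4: 2C, 1O, 1F → 0 + 1 + 1 = +2
C5: 2C, 2H → 0 − 2 = -2
C6: 1C, 1H, 2Br → 0 − 1 + 2 = +1
0 carbons meet the condition.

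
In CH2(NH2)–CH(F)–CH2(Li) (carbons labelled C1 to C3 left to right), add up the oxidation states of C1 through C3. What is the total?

-4

Bonds to more-electronegative neighbours contribute +1 each, bonds to H or metals contribute −1 each, and C–C bonds contribute 0. Tallying each carbon:
C1: 1C, 2H, 1N → 0 − 2 + 1 = -1
C2: 2C, 1H, 1F → 0 − 1 + 1 = 0
C3: 1C, 2H, 1Li → 0 − 2 − 1 = -3
Sum = -1 + 0 − 3 = -4.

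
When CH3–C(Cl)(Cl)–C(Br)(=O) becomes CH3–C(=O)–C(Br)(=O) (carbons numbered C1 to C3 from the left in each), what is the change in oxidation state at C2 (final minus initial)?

0

Before: C2 has 2 bonds to C, 2 bonds to Cl → oxidation state +2.
After: C2 has 2 bonds to C, 2 bonds to O → oxidation state +2.
Δ = +2 − (+2) = 0, so no net redox change at C2.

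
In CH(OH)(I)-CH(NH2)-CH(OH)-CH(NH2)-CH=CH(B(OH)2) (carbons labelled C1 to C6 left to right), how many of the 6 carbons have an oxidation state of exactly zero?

3

Tallying each carbon's bonds:
C1: 1C, 1H, 1O, 1I → 0 − 1 + 1 + 1 = +1
C2: 2C, 1H, 1N → 0 − 1 + 1 = 0
C3: 2C, 1H, 1O → 0 − 1 + 1 = 0
C4: 2C, 1H, 1N → 0 − 1 + 1 = 0
C5: 3C, 1H → 0 − 1 = -1
C6: 2C, 1H, 1B → 0 − 1 − 1 = -2
3 carbons (C2, C3, C4) meet the condition.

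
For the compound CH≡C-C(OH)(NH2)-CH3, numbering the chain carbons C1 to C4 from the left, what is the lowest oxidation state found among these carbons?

Tallying each carbon's bonds:
C1: 3C, 1H → 0 − 1 = -1
C2: 4C → 0 = 0
C3: 2C, 1O, 1N → 0 + 1 + 1 = +2
C4: 1C, 3H → 0 − 3 = -3
The lowest value is -3.

-3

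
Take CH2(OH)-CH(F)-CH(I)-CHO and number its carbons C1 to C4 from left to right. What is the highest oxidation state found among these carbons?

+1

Count +1 for every bond to an atom more electronegative than carbon and −1 for every bond to one less electronegative; C–C bonds are 0. Tallying each carbon:
C1: 1C, 2H, 1O → 0 − 2 + 1 = -1
C2: 2C, 1H, 1F → 0 − 1 + 1 = 0
C3: 2C, 1H, 1I → 0 − 1 + 1 = 0
C4: 1C, 1H, 2O → 0 − 1 + 2 = +1
The highest value is +1.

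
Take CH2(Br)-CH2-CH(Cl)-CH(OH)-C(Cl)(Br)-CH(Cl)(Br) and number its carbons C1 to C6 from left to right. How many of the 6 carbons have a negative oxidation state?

Tallying each carbon's bonds:
C1: 1C, 2H, 1Br → 0 − 2 + 1 = -1
C2: 2C, 2H → 0 − 2 = -2
C3: 2C, 1H, 1Cl → 0 − 1 + 1 = 0
C4: 2C, 1H, 1O → 0 − 1 + 1 = 0
C5: 2C, 1Cl, 1Br → 0 + 1 + 1 = +2
C6: 1C, 1H, 1Cl, 1Br → 0 − 1 + 1 + 1 = +1
2 carbons (C1, C2) meet the condition.

2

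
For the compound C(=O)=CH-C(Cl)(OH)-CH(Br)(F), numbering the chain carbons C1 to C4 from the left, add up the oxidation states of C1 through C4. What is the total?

Tallying each carbon's bonds:
C1: 2C, 2O → 0 + 2 = +2
C2: 3C, 1H → 0 − 1 = -1
C3: 2C, 1O, 1Cl → 0 + 1 + 1 = +2
C4: 1C, 1H, 1F, 1Br → 0 − 1 + 1 + 1 = +1
Sum = +2 − 1 + 2 + 1 = +4.

+4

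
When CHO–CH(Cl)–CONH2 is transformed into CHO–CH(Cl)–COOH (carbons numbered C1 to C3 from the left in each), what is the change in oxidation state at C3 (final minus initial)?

Before: C3 has 1 bond to C, 2 bonds to O, 1 bond to N → oxidation state +3.
After: C3 has 1 bond to C, 3 bonds to O → oxidation state +3.
Δ = +3 − (+3) = 0, so no net redox change at C3.

0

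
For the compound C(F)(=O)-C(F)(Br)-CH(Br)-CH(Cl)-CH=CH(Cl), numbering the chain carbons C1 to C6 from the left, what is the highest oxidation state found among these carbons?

+3

Tallying each carbon's bonds:
C1: 1C, 2O, 1F → 0 + 2 + 1 = +3
C2: 2C, 1F, 1Br → 0 + 1 + 1 = +2
C3: 2C, 1H, 1Br → 0 − 1 + 1 = 0
C4: 2C, 1H, 1Cl → 0 − 1 + 1 = 0
C5: 3C, 1H → 0 − 1 = -1
C6: 2C, 1H, 1Cl → 0 − 1 + 1 = 0
The highest value is +3.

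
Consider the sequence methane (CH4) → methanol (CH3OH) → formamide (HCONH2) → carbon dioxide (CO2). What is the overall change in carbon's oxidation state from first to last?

+8

Carbon oxidation states along the series — methane: -4, methanol: -2, formamide: +2, carbon dioxide: +4.
Net change = +4 − (-4) = +8.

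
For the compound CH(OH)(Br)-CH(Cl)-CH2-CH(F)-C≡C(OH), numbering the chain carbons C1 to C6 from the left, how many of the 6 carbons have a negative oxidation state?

Count +1 for every bond to an atom more electronegative than carbon and −1 for every bond to one less electronegative; C–C bonds are 0. Tallying each carbon:
C1: 1C, 1H, 1O, 1Br → 0 − 1 + 1 + 1 = +1
C2: 2C, 1H, 1Cl → 0 − 1 + 1 = 0
C3: 2C, 2H → 0 − 2 = -2
C4: 2C, 1H, 1F → 0 − 1 + 1 = 0
C5: 4C → 0 = 0
C6: 3C, 1O → 0 + 1 = +1
1 carbon (C3) meets the condition.

1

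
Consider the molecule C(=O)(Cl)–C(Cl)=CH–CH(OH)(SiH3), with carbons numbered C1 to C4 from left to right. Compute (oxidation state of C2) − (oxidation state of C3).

C2: 3C, 1Cl → 0 + 1 = +1
C3: 3C, 1H → 0 − 1 = -1
Difference: +1 − (-1) = +2.

+2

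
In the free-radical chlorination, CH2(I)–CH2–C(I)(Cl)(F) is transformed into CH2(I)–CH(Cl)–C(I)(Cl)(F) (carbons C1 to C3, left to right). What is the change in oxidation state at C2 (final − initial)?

Before: C2 has 2 bonds to C, 2 bonds to H → oxidation state -2.
After: C2 has 2 bonds to C, 1 bond to H, 1 bond to Cl → oxidation state 0.
Δ = 0 − (-2) = +2, so this is an oxidation at C2.

+2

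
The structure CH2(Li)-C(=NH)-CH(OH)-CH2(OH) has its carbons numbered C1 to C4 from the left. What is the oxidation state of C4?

-1

C4 has one bond to C (0), one bond to H (-1), one bond to O (+1), one bond to H (-1).
Oxidation state = 0 − 1 + 1 − 1 = -1.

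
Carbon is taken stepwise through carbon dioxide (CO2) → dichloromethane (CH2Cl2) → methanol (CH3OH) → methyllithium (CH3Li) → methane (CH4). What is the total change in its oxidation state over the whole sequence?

Carbon oxidation states along the series — carbon dioxide: +4, dichloromethane: 0, methanol: -2, methyllithium: -4, methane: -4.
Net change = -4 − (+4) = -8.

-8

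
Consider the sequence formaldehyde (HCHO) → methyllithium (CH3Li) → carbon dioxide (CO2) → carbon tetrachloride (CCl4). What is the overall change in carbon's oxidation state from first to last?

Carbon oxidation states along the series — formaldehyde: 0, methyllithium: -4, carbon dioxide: +4, carbon tetrachloride: +4.
Net change = +4 − (0) = +4.

+4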